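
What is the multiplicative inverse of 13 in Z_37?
13^(-1) ≡ 20 (mod 37). Verification: 13 × 20 = 260 ≡ 1 (mod 37)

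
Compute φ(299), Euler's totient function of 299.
264

Prime factorization: 299 = 13 × 23
Using the formula φ(n) = n × Π(1 - 1/p) for each prime factor p:
φ(299) = 299 × (1 - 1/13) × (1 - 1/23)
φ(299) = 264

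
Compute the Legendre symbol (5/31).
(5/31) = 5^{15} mod 31 = 1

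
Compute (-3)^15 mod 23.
Using repeated squaring. (-3) ≡ 20 (mod 23). 15 = 8 + 4 + 2 + 1 (binary 1111). Repeated squaring mod 23: 20^1 ≡ 20; 20^2 ≡ 20² = 400 ≡ 9; 20^4 ≡ 9² = 81 ≡ 12; 20^8 ≡ 12² = 144 ≡ 6. Multiply: (-3)^15 ≡ 20^8 × 20^4 × 20^2 × 20^1 ≡ 6 × 12 × 9 × 20 (mod 23): 6 × 12 = 72 ≡ 3; 3 × 9 = 27 ≡ 4; 4 × 20 = 80 ≡ 11. So (-3)^15 ≡ 11 (mod 23).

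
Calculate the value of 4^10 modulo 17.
10 = 8 + 2 (binary 1010). Repeated squaring mod 17: 4^1 ≡ 4; 4^2 ≡ 4² = 16 ≡ 16; 4^4 ≡ 16² = 256 ≡ 1; 4^8 ≡ 1² = 1 ≡ 1. Multiply: 4^10 = 4^8 × 4^2 ≡ 1 × 16 (mod 17): 1 × 16 = 16 ≡ 16. So 4^10 ≡ 16 (mod 17).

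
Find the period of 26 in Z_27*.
Powers of 26 mod 27: 26^1≡26, 26^2≡1. Order = 2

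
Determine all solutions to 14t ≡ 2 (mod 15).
13

Since gcd(14, 15) = 1 divides 2, a solution exists.
Multiply both sides by the inverse of 14 mod 15:
  14^(-1) mod 15 = 14
  x ≡ 14 × 2 ≡ 28 ≡ 13 (mod 15)
Verification: 14 × 13 = 182 = 12 × 15 + 2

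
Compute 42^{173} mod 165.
102

Using successive squaring:
Binary expansion of 173: 10101101
Powers of 42 mod 165 (each is the square of the previous):
  42^1 ≡ 42 (mod 165)
  42^2 ≡ 42² = 1764 ≡ 114 (mod 165)
  42^4 ≡ 114² = 12996 ≡ 126 (mod 165)
  42^8 ≡ 126² = 15876 ≡ 36 (mod 165)
  42^16 ≡ 36² = 1296 ≡ 141 (mod 165)
  42^32 ≡ 141² = 19881 ≡ 81 (mod 165)
  42^64 ≡ 81² = 6561 ≡ 126 (mod 165)
  42^128 ≡ 126² = 15876 ≡ 36 (mod 165)
173 = 128 + 32 + 8 + 4 + 1, so 42^173 = 42^128 × 42^32 × 42^8 × 42^4 × 42^1 ≡ 36 × 81 × 36 × 126 × 42 (mod 165)
Multiplying step by step:
  36 × 81 = 2916 ≡ 111 (mod 165)
  111 × 36 = 3996 ≡ 36 (mod 165)
  36 × 126 = 4536 ≡ 81 (mod 165)
  81 × 42 = 3402 ≡ 102 (mod 165)
Result: 42^173 ≡ 102 (mod 165)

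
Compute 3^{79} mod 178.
159

Using successive squaring:
Binary expansion of 79: 1001111
Powers of 3 mod 178 (each is the square of the previous):
  3^1 ≡ 3 (mod 178)
  3^2 ≡ 3² = 9 ≡ 9 (mod 178)
  3^4 ≡ 9² = 81 ≡ 81 (mod 178)
  3^8 ≡ 81² = 6561 ≡ 153 (mod 178)
  3^16 ≡ 153² = 23409 ≡ 91 (mod 178)
  3^32 ≡ 91² = 8281 ≡ 93 (mod 178)
  3^64 ≡ 93² = 8649 ≡ 105 (mod 178)
79 = 64 + 8 + 4 + 2 + 1, so 3^79 = 3^64 × 3^8 × 3^4 × 3^2 × 3^1 ≡ 105 × 153 × 81 × 9 × 3 (mod 178)
Multiplying step by step:
  105 × 153 = 16065 ≡ 45 (mod 178)
  45 × 81 = 3645 ≡ 85 (mod 178)
  85 × 9 = 765 ≡ 53 (mod 178)
  53 × 3 = 159 ≡ 159 (mod 178)
Result: 3^79 ≡ 159 (mod 178)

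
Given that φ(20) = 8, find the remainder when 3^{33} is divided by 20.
By Euler: 3^{8} ≡ 1 (mod 20) since gcd(3, 20) = 1. 33 = 4×8 + 1. So 3^{33} ≡ 3^{1} ≡ 3 (mod 20)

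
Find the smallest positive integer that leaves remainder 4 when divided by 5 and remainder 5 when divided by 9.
M = 5 × 9 = 45. M₁ = 9, y₁ ≡ 4 (mod 5). M₂ = 5, y₂ ≡ 2 (mod 9). t = 4×9×4 + 5×5×2 ≡ 14 (mod 45). The smallest positive such number is 14.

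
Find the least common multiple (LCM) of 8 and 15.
120

First find GCD(8, 15) using the Euclidean algorithm:
8 = 0 × 15 + 8
15 = 1 × 8 + 7
8 = 1 × 7 + 1
7 = 7 × 1 + 0
GCD(8, 15) = 1

LCM formula: LCM(a, b) = (a × b) / GCD(a, b)
LCM(8, 15) = (8 × 15) / 1
LCM(8, 15) = 120 / 1
LCM(8, 15) = 120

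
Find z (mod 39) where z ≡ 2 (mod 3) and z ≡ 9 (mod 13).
M = 3 × 13 = 39. M₁ = 13, y₁ ≡ 1 (mod 3). M₂ = 3, y₂ ≡ 9 (mod 13). z = 2×13×1 + 9×3×9 ≡ 35 (mod 39)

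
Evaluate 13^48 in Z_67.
Using repeated squaring. 48 = 32 + 16 (binary 110000). Repeated squaring mod 67: 13^1 ≡ 13; 13^2 ≡ 13² = 169 ≡ 35; 13^4 ≡ 35² = 1225 ≡ 19; 13^8 ≡ 19² = 361 ≡ 26; 13^16 ≡ 26² = 676 ≡ 6; 13^32 ≡ 6² = 36 ≡ 36. Multiply: 13^48 = 13^32 × 13^16 ≡ 36 × 6 (mod 67): 36 × 6 = 216 ≡ 15. So 13^48 ≡ 15 (mod 67).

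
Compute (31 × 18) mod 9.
0

(31 × 18) = 558
558 mod 9 = 0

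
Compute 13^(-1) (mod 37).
13^(-1) ≡ 20 (mod 37). Verification: 13 × 20 = 260 ≡ 1 (mod 37)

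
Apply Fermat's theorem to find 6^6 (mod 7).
By Fermat's Little Theorem, 6^{6} ≡ 1 (mod 7) since 7 is prime and gcd(6, 7) = 1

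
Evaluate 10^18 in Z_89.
Using repeated squaring. 18 = 16 + 2 (binary 10010). Repeated squaring mod 89: 10^1 ≡ 10; 10^2 ≡ 10² = 100 ≡ 11; 10^4 ≡ 11² = 121 ≡ 32; 10^8 ≡ 32² = 1024 ≡ 45; 10^16 ≡ 45² = 2025 ≡ 67. Multiply: 10^18 = 10^16 × 10^2 ≡ 67 × 11 (mod 89): 67 × 11 = 737 ≡ 25. So 10^18 ≡ 25 (mod 89).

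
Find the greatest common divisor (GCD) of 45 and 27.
9

Using the Euclidean algorithm:
45 = 1 × 27 + 18
27 = 1 × 18 + 9
18 = 2 × 9 + 0

GCD(45, 27) = 9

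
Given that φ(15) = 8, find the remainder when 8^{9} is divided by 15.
By Euler: 8^{8} ≡ 1 (mod 15) since gcd(8, 15) = 1. 9 = 1×8 + 1. So 8^{9} ≡ 8^{1} ≡ 8 (mod 15)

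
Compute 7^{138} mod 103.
66

Using successive squaring:
Binary expansion of 138: 10001010
Powers of 7 mod 103 (each is the square of the previous):
  7^1 ≡ 7 (mod 103)
  7^2 ≡ 7² = 49 ≡ 49 (mod 103)
  7^4 ≡ 49² = 2401 ≡ 32 (mod 103)
  7^8 ≡ 32² = 1024 ≡ 97 (mod 103)
  7^16 ≡ 97² = 9409 ≡ 36 (mod 103)
  7^32 ≡ 36² = 1296 ≡ 60 (mod 103)
  7^64 ≡ 60² = 3600 ≡ 98 (mod 103)
  7^128 ≡ 98² = 9604 ≡ 25 (mod 103)
138 = 128 + 8 + 2, so 7^138 = 7^128 × 7^8 × 7^2 ≡ 25 × 97 × 49 (mod 103)
Multiplying step by step:
  25 × 97 = 2425 ≡ 56 (mod 103)
  56 × 49 = 2744 ≡ 66 (mod 103)
Result: 7^138 ≡ 66 (mod 103)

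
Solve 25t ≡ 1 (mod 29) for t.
25^(-1) ≡ 7 (mod 29). Verification: 25 × 7 = 175 ≡ 1 (mod 29)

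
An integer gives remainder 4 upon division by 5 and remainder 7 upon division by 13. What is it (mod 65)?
M = 5 × 13 = 65. M₁ = 13, y₁ ≡ 2 (mod 5). M₂ = 5, y₂ ≡ 8 (mod 13). r = 4×13×2 + 7×5×8 ≡ 59 (mod 65). The smallest positive such number is 59.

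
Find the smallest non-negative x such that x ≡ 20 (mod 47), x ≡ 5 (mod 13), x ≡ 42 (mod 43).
15436

Using the Chinese Remainder Theorem:
M = product of moduli = 26273
For equation 1: M_1 = 559, 559 ≡ 42 (mod 47), inverse of 559 mod 47 is 28 (check: 42 × 28 = 1176 ≡ 1 (mod 47))
For equation 2: M_2 = 2021, 2021 ≡ 6 (mod 13), inverse of 2021 mod 13 is 11 (check: 6 × 11 = 66 ≡ 1 (mod 13))
For equation 3: M_3 = 611, 611 ≡ 9 (mod 43), inverse of 611 mod 43 is 24 (check: 9 × 24 = 216 ≡ 1 (mod 43))
Combine: x ≡ Σ r_i×M_i×(M_i⁻¹ mod m_i) = 20×559×28 + 5×2021×11 + 42×611×24 = 313040 + 111155 + 615888 = 1040083
1040083 mod 26273 = 15436
x ≡ 15436 (mod 26273)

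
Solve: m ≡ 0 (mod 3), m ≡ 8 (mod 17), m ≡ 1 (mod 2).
M = 3 × 17 × 2 = 102. M₁ = 34, y₁ ≡ 1 (mod 3). M₂ = 6, y₂ ≡ 3 (mod 17). M₃ = 51, y₃ ≡ 1 (mod 2). m = 0×34×1 + 8×6×3 + 1×51×1 ≡ 93 (mod 102)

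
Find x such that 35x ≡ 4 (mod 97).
50

Since gcd(35, 97) = 1 divides 4, a solution exists.
Multiply both sides by the inverse of 35 mod 97:
  35^(-1) mod 97 = 61
  x ≡ 61 × 4 ≡ 244 ≡ 50 (mod 97)
Verification: 35 × 50 = 1750 = 18 × 97 + 4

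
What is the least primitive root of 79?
3

A primitive root g modulo p has order p-1 = 78
Prime divisors of 78: [2, 3, 13]
g is a primitive root iff g^(78/q) ≢ 1 (mod 79) for each prime divisor q
Testing small values:
  g = 2: 2^39 ≡ 1, 2^26 ≡ 23, 2^6 ≡ 64 (mod 79) → 2^39 ≡ 1, not primitive root
  g = 3: 3^39 ≡ 78, 3^26 ≡ 23, 3^6 ≡ 18 (mod 79) → none is 1, primitive root!
The smallest primitive root is 3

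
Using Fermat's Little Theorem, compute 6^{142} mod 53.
44

By Fermat's Little Theorem, a^(p-1) ≡ 1 (mod p) for prime p and gcd(a, p) = 1
Here p = 53, so 6^52 ≡ 1 (mod 53)
We can reduce the exponent: 142 mod 52 = 38
So 6^142 ≡ 6^38 (mod 53)
Computing: 6^38 mod 53 = 44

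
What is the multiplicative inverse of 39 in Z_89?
16

Using Extended Euclidean Algorithm:
gcd(39, 89) = 1
Bezout coefficients: 39 × 16 + 89 × -7 = 1
So 39 × 16 ≡ 1 (mod 89)
The inverse is 16 mod 89 = 16
Verification: 39 × 16 = 624 = 7 × 89 + 1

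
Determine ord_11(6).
Powers of 6 mod 11: 6^1≡6, 6^2≡3, 6^3≡7, 6^4≡9, 6^5≡10, 6^6≡5, 6^7≡8, 6^8≡4, 6^9≡2, 6^10≡1. Order = 10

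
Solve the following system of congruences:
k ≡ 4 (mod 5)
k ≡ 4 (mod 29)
4

Using the Chinese Remainder Theorem:
M = product of moduli = 145
For equation 1: M_1 = 29, 29 ≡ 4 (mod 5), inverse of 29 mod 5 is 4 (check: 4 × 4 = 16 ≡ 1 (mod 5))
For equation 2: M_2 = 5, 5 ≡ 5 (mod 29), inverse of 5 mod 29 is 6 (check: 5 × 6 = 30 ≡ 1 (mod 29))
Combine: k ≡ Σ r_i×M_i×(M_i⁻¹ mod m_i) = 4×29×4 + 4×5×6 = 464 + 120 = 584
584 mod 145 = 4
k ≡ 4 (mod 145)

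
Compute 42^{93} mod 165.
102

Using successive squaring:
Binary expansion of 93: 1011101
Powers of 42 mod 165 (each is the square of the previous):
  42^1 ≡ 42 (mod 165)
  42^2 ≡ 42² = 1764 ≡ 114 (mod 165)
  42^4 ≡ 114² = 12996 ≡ 126 (mod 165)
  42^8 ≡ 126² = 15876 ≡ 36 (mod 165)
  42^16 ≡ 36² = 1296 ≡ 141 (mod 165)
  42^32 ≡ 141² = 19881 ≡ 81 (mod 165)
  42^64 ≡ 81² = 6561 ≡ 126 (mod 165)
93 = 64 + 16 + 8 + 4 + 1, so 42^93 = 42^64 × 42^16 × 42^8 × 42^4 × 42^1 ≡ 126 × 141 × 36 × 126 × 42 (mod 165)
Multiplying step by step:
  126 × 141 = 17766 ≡ 111 (mod 165)
  111 × 36 = 3996 ≡ 36 (mod 165)
  36 × 126 = 4536 ≡ 81 (mod 165)
  81 × 42 = 3402 ≡ 102 (mod 165)
Result: 42^93 ≡ 102 (mod 165)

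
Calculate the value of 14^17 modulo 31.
Using repeated squaring. 17 = 16 + 1 (binary 10001). Repeated squaring mod 31: 14^1 ≡ 14; 14^2 ≡ 14² = 196 ≡ 10; 14^4 ≡ 10² = 100 ≡ 7; 14^8 ≡ 7² = 49 ≡ 18; 14^16 ≡ 18² = 324 ≡ 14. Multiply: 14^17 = 14^16 × 14^1 ≡ 14 × 14 (mod 31): 14 × 14 = 196 ≡ 10. So 14^17 ≡ 10 (mod 31).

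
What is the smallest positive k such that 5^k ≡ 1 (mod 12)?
Powers of 5 mod 12: 5^1≡5, 5^2≡1. Order = 2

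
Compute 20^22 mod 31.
Using repeated squaring. 22 = 16 + 4 + 2 (binary 10110). Repeated squaring mod 31: 20^1 ≡ 20; 20^2 ≡ 20² = 400 ≡ 28; 20^4 ≡ 28² = 784 ≡ 9; 20^8 ≡ 9² = 81 ≡ 19; 20^16 ≡ 19² = 361 ≡ 20. Multiply: 20^22 = 20^16 × 20^4 × 20^2 ≡ 20 × 9 × 28 (mod 31): 20 × 9 = 180 ≡ 25; 25 × 28 = 700 ≡ 18. So 20^22 ≡ 18 (mod 31).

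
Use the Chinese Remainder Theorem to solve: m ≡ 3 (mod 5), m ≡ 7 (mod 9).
M = 5 × 9 = 45. M₁ = 9, y₁ ≡ 4 (mod 5). M₂ = 5, y₂ ≡ 2 (mod 9). m = 3×9×4 + 7×5×2 ≡ 43 (mod 45)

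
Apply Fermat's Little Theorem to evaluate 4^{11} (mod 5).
4

By Fermat's Little Theorem, a^(p-1) ≡ 1 (mod p) for prime p and gcd(a, p) = 1
Here p = 5, so 4^4 ≡ 1 (mod 5)
We can reduce the exponent: 11 mod 4 = 3
So 4^11 ≡ 4^3 (mod 5)
Computing: 4^3 mod 5 = 4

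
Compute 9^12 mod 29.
Using repeated squaring. 12 = 8 + 4 (binary 1100). Repeated squaring mod 29: 9^1 ≡ 9; 9^2 ≡ 9² = 81 ≡ 23; 9^4 ≡ 23² = 529 ≡ 7; 9^8 ≡ 7² = 49 ≡ 20. Multiply: 9^12 = 9^8 × 9^4 ≡ 20 × 7 (mod 29): 20 × 7 = 140 ≡ 24. So 9^12 ≡ 24 (mod 29).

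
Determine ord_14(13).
Powers of 13 mod 14: 13^1≡13, 13^2≡1. Order = 2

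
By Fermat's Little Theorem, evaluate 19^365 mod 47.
By Fermat: 19^{46} ≡ 1 (mod 47). 365 = 7×46 + 43. So 19^{365} ≡ 19^{43} ≡ 31 (mod 47)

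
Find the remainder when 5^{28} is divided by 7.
By Fermat: 5^{6} ≡ 1 (mod 7). 28 = 4×6 + 4. So 5^{28} ≡ 5^{4} ≡ 2 (mod 7)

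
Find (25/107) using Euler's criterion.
(25/107) = 25^{53} mod 107 = 1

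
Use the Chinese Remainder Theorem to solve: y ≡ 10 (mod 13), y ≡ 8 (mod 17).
127

Using the Chinese Remainder Theorem:
M = product of moduli = 221
For equation 1: M_1 = 17, 17 ≡ 4 (mod 13), inverse of 17 mod 13 is 10 (check: 4 × 10 = 40 ≡ 1 (mod 13))
For equation 2: M_2 = 13, 13 ≡ 13 (mod 17), inverse of 13 mod 17 is 4 (check: 13 × 4 = 52 ≡ 1 (mod 17))
Combine: y ≡ Σ r_i×M_i×(M_i⁻¹ mod m_i) = 10×17×10 + 8×13×4 = 1700 + 416 = 2116
2116 mod 221 = 127
y ≡ 127 (mod 221)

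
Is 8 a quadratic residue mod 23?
By Euler's criterion: 8^{11} ≡ 1 (mod 23). Since this equals 1, 8 is a QR.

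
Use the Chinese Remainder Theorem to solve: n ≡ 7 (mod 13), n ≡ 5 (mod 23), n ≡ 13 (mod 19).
488

Using the Chinese Remainder Theorem:
M = product of moduli = 5681
For equation 1: M_1 = 437, 437 ≡ 8 (mod 13), inverse of 437 mod 13 is 5 (check: 8 × 5 = 40 ≡ 1 (mod 13))
For equation 2: M_2 = 247, 247 ≡ 17 (mod 23), inverse of 247 mod 23 is 19 (check: 17 × 19 = 323 ≡ 1 (mod 23))
For equation 3: M_3 = 299, 299 ≡ 14 (mod 19), inverse of 299 mod 19 is 15 (check: 14 × 15 = 210 ≡ 1 (mod 19))
Combine: n ≡ Σ r_i×M_i×(M_i⁻¹ mod m_i) = 7×437×5 + 5×247×19 + 13×299×15 = 15295 + 23465 + 58305 = 97065
97065 mod 5681 = 488
n ≡ 488 (mod 5681)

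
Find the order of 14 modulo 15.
Powers of 14 mod 15: 14^1≡14, 14^2≡1. Order = 2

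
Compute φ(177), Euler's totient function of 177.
116

Prime factorization: 177 = 3 × 59
Using the formula φ(n) = n × Π(1 - 1/p) for each prime factor p:
φ(177) = 177 × (1 - 1/3) × (1 - 1/59)
φ(177) = 116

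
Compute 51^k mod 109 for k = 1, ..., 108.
g^1, g^2, ..., g^{108} mod 109: {51, 94, 107, 7, 30, 4, 95, 49, 101, 28, 11, 16, 53, 87, 77, 3, 44, 64, 103, 21, 90, 12, 67, 38, 85, 84, 33, 48, 50, 43, 13, 9, 23, 83, 91, 63, 52, 36, 92, 5, 37, 34, 99, 35, 41, 20, 39, 27, 69, 31, 55, 80, 47, 108, 58, 15, 2, 102, 79, 105, 14, 60, 8, 81, 98, 93, 56, 22, 32, 106, 65, 45, 6, 88, 19, 97, 42, 71, 24, 25, 76, 61, 59, 66, 96, 100, 86, 26, 18, 46, 57, 73, 17, 104, 72, 75, 10, 74, 68, 89, 70, 82, 40, 78, 54, 29, 62, 1}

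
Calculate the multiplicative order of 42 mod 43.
Powers of 42 mod 43: 42^1≡42, 42^2≡1. Order = 2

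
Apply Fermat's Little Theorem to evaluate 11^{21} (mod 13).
8

By Fermat's Little Theorem, a^(p-1) ≡ 1 (mod p) for prime p and gcd(a, p) = 1
Here p = 13, so 11^12 ≡ 1 (mod 13)
We can reduce the exponent: 21 mod 12 = 9
So 11^21 ≡ 11^9 (mod 13)
Computing: 11^9 mod 13 = 8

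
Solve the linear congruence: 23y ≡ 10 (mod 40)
30

Since gcd(23, 40) = 1 divides 10, a solution exists.
Multiply both sides by the inverse of 23 mod 40:
  23^(-1) mod 40 = 7
  x ≡ 7 × 10 ≡ 70 ≡ 30 (mod 40)
Verification: 23 × 30 = 690 = 17 × 40 + 10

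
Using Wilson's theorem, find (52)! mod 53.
By Wilson's theorem, (52)! ≡ -1 ≡ 52 (mod 53)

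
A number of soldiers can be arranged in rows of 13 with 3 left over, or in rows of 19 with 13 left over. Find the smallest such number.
M = 13 × 19 = 247. M₁ = 19, y₁ ≡ 11 (mod 13). M₂ = 13, y₂ ≡ 3 (mod 19). r = 3×19×11 + 13×13×3 ≡ 146 (mod 247). The smallest positive such number is 146.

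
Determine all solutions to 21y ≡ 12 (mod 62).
36

Since gcd(21, 62) = 1 divides 12, a solution exists.
Multiply both sides by the inverse of 21 mod 62:
  21^(-1) mod 62 = 3
  x ≡ 3 × 12 ≡ 36 ≡ 36 (mod 62)
Verification: 21 × 36 = 756 = 12 × 62 + 12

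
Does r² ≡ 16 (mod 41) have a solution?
By Euler's criterion: 16^{20} ≡ 1 (mod 41). Since this equals 1, 16 is a QR.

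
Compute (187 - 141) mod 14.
4

(187 - 141) = 46
46 mod 14 = 4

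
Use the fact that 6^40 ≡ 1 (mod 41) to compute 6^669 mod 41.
By Fermat: 6^{40} ≡ 1 (mod 41). 669 ≡ 29 (mod 40). So 6^{669} ≡ 6^{29} ≡ 22 (mod 41)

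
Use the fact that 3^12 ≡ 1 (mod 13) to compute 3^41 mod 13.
By Fermat: 3^{12} ≡ 1 (mod 13). 41 = 3×12 + 5. So 3^{41} ≡ 3^{5} ≡ 9 (mod 13)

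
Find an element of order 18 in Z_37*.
3 has order 18 mod 37 since 3^{18} ≡ 1 (mod 37) and no smaller power works.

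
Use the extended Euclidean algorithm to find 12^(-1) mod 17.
Extended GCD: 12(-7) + 17(5) = 1. So 12^(-1) ≡ 10 ≡ 10 (mod 17). Verify: 12 × 10 = 120 ≡ 1 (mod 17)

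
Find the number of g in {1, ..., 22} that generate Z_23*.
Number of primitive roots mod 23 = φ(22) = 10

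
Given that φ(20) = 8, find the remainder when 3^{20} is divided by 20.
By Euler: 3^{8} ≡ 1 (mod 20) since gcd(3, 20) = 1. 20 = 2×8 + 4. So 3^{20} ≡ 3^{4} ≡ 1 (mod 20)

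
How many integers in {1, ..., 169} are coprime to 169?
156

Prime factorization: 169 = 13^2
Using the formula φ(n) = n × Π(1 - 1/p) for each prime factor p:
φ(169) = 169 × (1 - 1/13)
φ(169) = 156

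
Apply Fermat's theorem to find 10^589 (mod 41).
By Fermat: 10^{40} ≡ 1 (mod 41). 589 ≡ 29 (mod 40). So 10^{589} ≡ 10^{29} ≡ 37 (mod 41)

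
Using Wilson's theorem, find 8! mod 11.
(10)! = (8)! × (9) × (10) ≡ -1 (mod 11). So (8)! ≡ -1 × [(10)(9)]^(-1) ≡ 5 (mod 11)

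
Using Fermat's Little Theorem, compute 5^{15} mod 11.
1

By Fermat's Little Theorem, a^(p-1) ≡ 1 (mod p) for prime p and gcd(a, p) = 1
Here p = 11, so 5^10 ≡ 1 (mod 11)
We can reduce the exponent: 15 mod 10 = 5
So 5^15 ≡ 5^5 (mod 11)
Computing: 5^5 mod 11 = 1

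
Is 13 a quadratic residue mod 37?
By Euler's criterion: 13^{18} ≡ 36 (mod 37). Since this equals -1 (≡ 36), 13 is not a QR.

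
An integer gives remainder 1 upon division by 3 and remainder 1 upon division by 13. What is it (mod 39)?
M = 3 × 13 = 39. M₁ = 13, y₁ ≡ 1 (mod 3). M₂ = 3, y₂ ≡ 9 (mod 13). m = 1×13×1 + 1×3×9 ≡ 1 (mod 39). The smallest positive such number is 1.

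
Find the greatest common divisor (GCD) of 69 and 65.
1

Using the Euclidean algorithm:
69 = 1 × 65 + 4
65 = 16 × 4 + 1
4 = 4 × 1 + 0

GCD(69, 65) = 1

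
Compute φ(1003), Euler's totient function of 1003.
928

Prime factorization: 1003 = 17 × 59
Using the formula φ(n) = n × Π(1 - 1/p) for each prime factor p:
φ(1003) = 1003 × (1 - 1/17) × (1 - 1/59)
φ(1003) = 928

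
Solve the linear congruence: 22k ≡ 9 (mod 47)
41

Since gcd(22, 47) = 1 divides 9, a solution exists.
Multiply both sides by the inverse of 22 mod 47:
  22^(-1) mod 47 = 15
  x ≡ 15 × 9 ≡ 135 ≡ 41 (mod 47)
Verification: 22 × 41 = 902 = 19 × 47 + 9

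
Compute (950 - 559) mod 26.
1

(950 - 559) = 391
391 mod 26 = 1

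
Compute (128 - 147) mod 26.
7

(128 - 147) = -19
-19 mod 26 = 7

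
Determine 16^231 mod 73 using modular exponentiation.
Using Fermat: 16^{72} ≡ 1 (mod 73). 231 ≡ 15 (mod 72). So 16^{231} ≡ 16^{15} ≡ 64 (mod 73)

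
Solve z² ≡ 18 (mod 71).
The square roots of 18 mod 71 are 36 and 35. Verify: 36² = 1296 ≡ 18 (mod 71)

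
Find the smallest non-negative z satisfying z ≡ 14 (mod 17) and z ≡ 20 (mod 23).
M = 17 × 23 = 391. M₁ = 23, y₁ ≡ 3 (mod 17). M₂ = 17, y₂ ≡ 19 (mod 23). z = 14×23×3 + 20×17×19 ≡ 388 (mod 391)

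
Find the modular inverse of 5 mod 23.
5^(-1) ≡ 14 (mod 23). Verification: 5 × 14 = 70 ≡ 1 (mod 23)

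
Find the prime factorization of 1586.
2 × 13 × 61

Divide by primes starting from smallest:
1586 ÷ 2 = 793
793 ÷ 13 = 61
61 ÷ 61 = 1

1586 = 2 × 13 × 61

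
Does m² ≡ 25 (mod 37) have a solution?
By Euler's criterion: 25^{18} ≡ 1 (mod 37). Since this equals 1, 25 is a QR.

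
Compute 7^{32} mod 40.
1

Using successive squaring:
Binary expansion of 32: 100000
Powers of 7 mod 40 (each is the square of the previous):
  7^1 ≡ 7 (mod 40)
  7^2 ≡ 7² = 49 ≡ 9 (mod 40)
  7^4 ≡ 9² = 81 ≡ 1 (mod 40)
  7^8 ≡ 1² = 1 ≡ 1 (mod 40)
  7^16 ≡ 1² = 1 ≡ 1 (mod 40)
  7^32 ≡ 1² = 1 ≡ 1 (mod 40)
32 is a power of 2, so 7^32 is the last square: ≡ 1 (mod 40)
Result: 7^32 ≡ 1 (mod 40)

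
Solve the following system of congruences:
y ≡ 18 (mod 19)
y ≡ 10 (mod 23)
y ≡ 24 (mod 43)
8796

Using the Chinese Remainder Theorem:
M = product of moduli = 18791
For equation 1: M_1 = 989, 989 ≡ 1 (mod 19), inverse of 989 mod 19 is 1 (check: 1 × 1 = 1 ≡ 1 (mod 19))
For equation 2: M_2 = 817, 817 ≡ 12 (mod 23), inverse of 817 mod 23 is 2 (check: 12 × 2 = 24 ≡ 1 (mod 23))
For equation 3: M_3 = 437, 437 ≡ 7 (mod 43), inverse of 437 mod 43 is 37 (check: 7 × 37 = 259 ≡ 1 (mod 43))
Combine: y ≡ Σ r_i×M_i×(M_i⁻¹ mod m_i) = 18×989×1 + 10×817×2 + 24×437×37 = 17802 + 16340 + 388056 = 422198
422198 mod 18791 = 8796
y ≡ 8796 (mod 18791)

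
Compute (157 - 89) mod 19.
11

(157 - 89) = 68
68 mod 19 = 11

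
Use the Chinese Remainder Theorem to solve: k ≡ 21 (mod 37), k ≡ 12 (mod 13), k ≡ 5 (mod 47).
428

Using the Chinese Remainder Theorem:
M = product of moduli = 22607
For equation 1: M_1 = 611, 611 ≡ 19 (mod 37), inverse of 611 mod 37 is 2 (check: 19 × 2 = 38 ≡ 1 (mod 37))
For equation 2: M_2 = 1739, 1739 ≡ 10 (mod 13), inverse of 1739 mod 13 is 4 (check: 10 × 4 = 40 ≡ 1 (mod 13))
For equation 3: M_3 = 481, 481 ≡ 11 (mod 47), inverse of 481 mod 47 is 30 (check: 11 × 30 = 330 ≡ 1 (mod 47))
Combine: k ≡ Σ r_i×M_i×(M_i⁻¹ mod m_i) = 21×611×2 + 12×1739×4 + 5×481×30 = 25662 + 83472 + 72150 = 181284
181284 mod 22607 = 428
k ≡ 428 (mod 22607)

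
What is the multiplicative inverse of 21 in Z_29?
18

Using Extended Euclidean Algorithm:
gcd(21, 29) = 1
Bezout coefficients: 21 × -11 + 29 × 8 = 1
So 21 × -11 ≡ 1 (mod 29)
The inverse is -11 mod 29 = 18
Verification: 21 × 18 = 378 = 13 × 29 + 1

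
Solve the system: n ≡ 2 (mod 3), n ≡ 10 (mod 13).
M = 3 × 13 = 39. M₁ = 13, y₁ ≡ 1 (mod 3). M₂ = 3, y₂ ≡ 9 (mod 13). n = 2×13×1 + 10×3×9 ≡ 23 (mod 39)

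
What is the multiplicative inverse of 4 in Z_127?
4^(-1) ≡ 32 (mod 127). Verification: 4 × 32 = 128 ≡ 1 (mod 127)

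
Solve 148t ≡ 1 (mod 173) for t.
148^(-1) ≡ 83 (mod 173). Verification: 148 × 83 = 12284 ≡ 1 (mod 173)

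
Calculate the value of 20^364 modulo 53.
Using Fermat: 20^{52} ≡ 1 (mod 53). 364 ≡ 0 (mod 52). So 20^{364} ≡ 20^{0} ≡ 1 (mod 53)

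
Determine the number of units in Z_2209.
2162

Prime factorization: 2209 = 47^2
Using the formula φ(n) = n × Π(1 - 1/p) for each prime factor p:
φ(2209) = 2209 × (1 - 1/47)
φ(2209) = 2162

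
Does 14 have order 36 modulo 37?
p - 1 = 36 has prime divisors 2, 3. Check 14^(36/q) mod 37 for each: 14^(36/2) = 14^18 ≡ 36, 14^(36/3) = 14^12 ≡ 1 (mod 37). Since 14^12 ≡ 1 (mod 37), the order of 14 divides 12 (in fact the order is 12) ≠ 36, so it is not a primitive root.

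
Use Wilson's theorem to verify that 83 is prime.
(82)! mod 83 = 82. Since this equals -1 (mod 83), Wilson confirms 83 is prime.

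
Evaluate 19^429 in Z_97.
Using Fermat: 19^{96} ≡ 1 (mod 97). 429 ≡ 45 (mod 96). So 19^{429} ≡ 19^{45} ≡ 52 (mod 97)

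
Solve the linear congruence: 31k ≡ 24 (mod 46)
26

Since gcd(31, 46) = 1 divides 24, a solution exists.
Multiply both sides by the inverse of 31 mod 46:
  31^(-1) mod 46 = 3
  x ≡ 3 × 24 ≡ 72 ≡ 26 (mod 46)
Verification: 31 × 26 = 806 = 17 × 46 + 24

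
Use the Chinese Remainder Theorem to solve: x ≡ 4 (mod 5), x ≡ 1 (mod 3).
M = 5 × 3 = 15. M₁ = 3, y₁ ≡ 2 (mod 5). M₂ = 5, y₂ ≡ 2 (mod 3). x = 4×3×2 + 1×5×2 ≡ 4 (mod 15)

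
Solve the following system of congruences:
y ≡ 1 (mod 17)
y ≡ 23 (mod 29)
52

Using the Chinese Remainder Theorem:
M = product of moduli = 493
For equation 1: M_1 = 29, 29 ≡ 12 (mod 17), inverse of 29 mod 17 is 10 (check: 12 × 10 = 120 ≡ 1 (mod 17))
For equation 2: M_2 = 17, 17 ≡ 17 (mod 29), inverse of 17 mod 29 is 12 (check: 17 × 12 = 204 ≡ 1 (mod 29))
Combine: y ≡ Σ r_i×M_i×(M_i⁻¹ mod m_i) = 1×29×10 + 23×17×12 = 290 + 4692 = 4982
4982 mod 493 = 52
y ≡ 52 (mod 493)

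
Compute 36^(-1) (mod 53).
28

Using Extended Euclidean Algorithm:
gcd(36, 53) = 1
Bezout coefficients: 36 × -25 + 53 × 17 = 1
So 36 × -25 ≡ 1 (mod 53)
The inverse is -25 mod 53 = 28
Verification: 36 × 28 = 1008 = 19 × 53 + 1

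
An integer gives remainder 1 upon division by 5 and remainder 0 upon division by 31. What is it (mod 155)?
M = 5 × 31 = 155. M₁ = 31, y₁ ≡ 1 (mod 5). M₂ = 5, y₂ ≡ 25 (mod 31). n = 1×31×1 + 0×5×25 ≡ 31 (mod 155). The smallest positive such number is 31.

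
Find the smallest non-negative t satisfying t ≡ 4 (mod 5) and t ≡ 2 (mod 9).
M = 5 × 9 = 45. M₁ = 9, y₁ ≡ 4 (mod 5). M₂ = 5, y₂ ≡ 2 (mod 9). t = 4×9×4 + 2×5×2 ≡ 29 (mod 45)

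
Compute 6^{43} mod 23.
4

Using successive squaring:
Binary expansion of 43: 101011
Powers of 6 mod 23 (each is the square of the previous):
  6^1 ≡ 6 (mod 23)
  6^2 ≡ 6² = 36 ≡ 13 (mod 23)
  6^4 ≡ 13² = 169 ≡ 8 (mod 23)
  6^8 ≡ 8² = 64 ≡ 18 (mod 23)
  6^16 ≡ 18² = 324 ≡ 2 (mod 23)
  6^32 ≡ 2² = 4 ≡ 4 (mod 23)
43 = 32 + 8 + 2 + 1, so 6^43 = 6^32 × 6^8 × 6^2 × 6^1 ≡ 4 × 18 × 13 × 6 (mod 23)
Multiplying step by step:
  4 × 18 = 72 ≡ 3 (mod 23)
  3 × 13 = 39 ≡ 16 (mod 23)
  16 × 6 = 96 ≡ 4 (mod 23)
Result: 6^43 ≡ 4 (mod 23)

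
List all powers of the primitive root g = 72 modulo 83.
g^1, g^2, ..., g^{82} mod 83: {72, 38, 80, 33, 52, 9, 67, 10, 56, 48, 53, 81, 22, 7, 6, 17, 62, 65, 32, 63, 54, 70, 60, 4, 39, 69, 71, 49, 42, 36, 19, 40, 58, 26, 46, 75, 5, 28, 24, 68, 82, 11, 45, 3, 50, 31, 74, 16, 73, 27, 35, 30, 2, 61, 76, 77, 66, 21, 18, 51, 20, 29, 13, 23, 79, 44, 14, 12, 34, 41, 47, 64, 43, 25, 57, 37, 8, 78, 55, 59, 15, 1}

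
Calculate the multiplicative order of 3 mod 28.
Powers of 3 mod 28: 3^1≡3, 3^2≡9, 3^3≡27, 3^4≡25, 3^5≡19, 3^6≡1. Order = 6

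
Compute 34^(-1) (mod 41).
34^(-1) ≡ 35 (mod 41). Verification: 34 × 35 = 1190 ≡ 1 (mod 41)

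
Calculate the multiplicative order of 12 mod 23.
Powers of 12 mod 23: 12^1≡12, 12^2≡6, 12^3≡3, 12^4≡13, 12^5≡18, 12^6≡9, 12^7≡16, 12^8≡8, 12^9≡4, 12^10≡2, 12^11≡1. Order = 11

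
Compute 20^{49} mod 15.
5

Using successive squaring:
Binary expansion of 49: 110001
Powers of 20 mod 15 (each is the square of the previous):
  20^1 ≡ 5 (mod 15)
  20^2 ≡ 5² = 25 ≡ 10 (mod 15)
  20^4 ≡ 10² = 100 ≡ 10 (mod 15)
  20^8 ≡ 10² = 100 ≡ 10 (mod 15)
  20^16 ≡ 10² = 100 ≡ 10 (mod 15)
  20^32 ≡ 10² = 100 ≡ 10 (mod 15)
49 = 32 + 16 + 1, so 20^49 = 20^32 × 20^16 × 20^1 ≡ 10 × 10 × 5 (mod 15)
Multiplying step by step:
  10 × 10 = 100 ≡ 10 (mod 15)
  10 × 5 = 50 ≡ 5 (mod 15)
Result: 20^49 ≡ 5 (mod 15)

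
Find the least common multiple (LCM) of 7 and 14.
14

First find GCD(7, 14) using the Euclidean algorithm:
7 = 0 × 14 + 7
14 = 2 × 7 + 0
GCD(7, 14) = 7

LCM formula: LCM(a, b) = (a × b) / GCD(a, b)
LCM(7, 14) = (7 × 14) / 7
LCM(7, 14) = 98 / 7
LCM(7, 14) = 14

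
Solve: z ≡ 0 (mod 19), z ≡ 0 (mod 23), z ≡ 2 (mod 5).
M = 19 × 23 × 5 = 2185. M₁ = 115, y₁ ≡ 1 (mod 19). M₂ = 95, y₂ ≡ 8 (mod 23). M₃ = 437, y₃ ≡ 3 (mod 5). z = 0×115×1 + 0×95×8 + 2×437×3 ≡ 437 (mod 2185)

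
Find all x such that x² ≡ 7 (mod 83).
The square roots of 7 mod 83 are 16 and 67. Verify: 16² = 256 ≡ 7 (mod 83)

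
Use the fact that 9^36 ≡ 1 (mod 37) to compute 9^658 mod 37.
By Fermat: 9^{36} ≡ 1 (mod 37). 658 ≡ 10 (mod 36). So 9^{658} ≡ 9^{10} ≡ 9 (mod 37)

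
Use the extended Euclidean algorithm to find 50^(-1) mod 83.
Extended GCD: 50(5) + 83(-3) = 1. So 50^(-1) ≡ 5 ≡ 5 (mod 83). Verify: 50 × 5 = 250 ≡ 1 (mod 83)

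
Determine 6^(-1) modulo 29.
6^(-1) ≡ 5 (mod 29). Verification: 6 × 5 = 30 ≡ 1 (mod 29)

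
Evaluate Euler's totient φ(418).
180

Prime factorization: 418 = 2 × 11 × 19
Using the formula φ(n) = n × Π(1 - 1/p) for each prime factor p:
φ(418) = 418 × (1 - 1/2) × (1 - 1/11) × (1 - 1/19)
φ(418) = 180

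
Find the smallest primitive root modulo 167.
p - 1 = 166 has prime divisors 2, 83. h is a primitive root mod 167 iff h^(166/q) ≢ 1 (mod 167) for each such q.
h = 2: 2^83 ≡ 1, 2^2 ≡ 4 (mod 167); 2^83 ≡ 1, so not a primitive root.
h = 3: 3^83 ≡ 1, 3^2 ≡ 9 (mod 167); 3^83 ≡ 1, so not a primitive root.
h = 4: 4^83 ≡ 1, 4^2 ≡ 16 (mod 167); 4^83 ≡ 1, so not a primitive root.
h = 5: 5^83 ≡ 166, 5^2 ≡ 25 (mod 167); none is 1, so 5 has order 166 and is a primitive root.
The smallest primitive root mod 167 is g = 5.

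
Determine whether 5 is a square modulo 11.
By Euler's criterion: 5^{5} ≡ 1 (mod 11). Since this equals 1, 5 is a QR.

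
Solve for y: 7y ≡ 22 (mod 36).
34

Since gcd(7, 36) = 1 divides 22, a solution exists.
Multiply both sides by the inverse of 7 mod 36:
  7^(-1) mod 36 = 31
  x ≡ 31 × 22 ≡ 682 ≡ 34 (mod 36)
Verification: 7 × 34 = 238 = 6 × 36 + 22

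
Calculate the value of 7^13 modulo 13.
Using Fermat: 7^{12} ≡ 1 (mod 13). 13 ≡ 1 (mod 12). So 7^{13} ≡ 7^{1} ≡ 7 (mod 13)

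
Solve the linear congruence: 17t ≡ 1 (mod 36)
17

Since gcd(17, 36) = 1 divides 1, a solution exists.
Multiply both sides by the inverse of 17 mod 36:
  17^(-1) mod 36 = 17
  x ≡ 17 × 1 ≡ 17 ≡ 17 (mod 36)
Verification: 17 × 17 = 289 = 8 × 36 + 1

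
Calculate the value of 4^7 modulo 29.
7 = 4 + 2 + 1 (binary 111). Repeated squaring mod 29: 4^1 ≡ 4; 4^2 ≡ 4² = 16 ≡ 16; 4^4 ≡ 16² = 256 ≡ 24. Multiply: 4^7 = 4^4 × 4^2 × 4^1 ≡ 24 × 16 × 4 (mod 29): 24 × 16 = 384 ≡ 7; 7 × 4 = 28 ≡ 28. So 4^7 ≡ 28 (mod 29).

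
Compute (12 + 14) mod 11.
4

(12 + 14) = 26
26 mod 11 = 4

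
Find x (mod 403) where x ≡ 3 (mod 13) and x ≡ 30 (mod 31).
M = 13 × 31 = 403. M₁ = 31, y₁ ≡ 8 (mod 13). M₂ = 13, y₂ ≡ 12 (mod 31). x = 3×31×8 + 30×13×12 ≡ 185 (mod 403)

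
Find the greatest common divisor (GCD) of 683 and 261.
1

Using the Euclidean algorithm:
683 = 2 × 261 + 161
261 = 1 × 161 + 100
161 = 1 × 100 + 61
100 = 1 × 61 + 39
61 = 1 × 39 + 22
39 = 1 × 22 + 17
22 = 1 × 17 + 5
17 = 3 × 5 + 2
5 = 2 × 2 + 1
2 = 2 × 1 + 0

GCD(683, 261) = 1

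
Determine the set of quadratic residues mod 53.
QRs mod 53: {1, 4, 6, 7, 9, 10, 11, 13, 15, 16, 17, 24, 25, 28, 29, 36, 37, 38, 40, 42, 43, 44, 46, 47, 49, 52}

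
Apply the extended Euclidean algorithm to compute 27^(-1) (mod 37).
Extended GCD: 27(11) + 37(-8) = 1. So 27^(-1) ≡ 11 ≡ 11 (mod 37). Verify: 27 × 11 = 297 ≡ 1 (mod 37)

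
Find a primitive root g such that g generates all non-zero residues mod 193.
p - 1 = 192 has prime divisors 2, 3. h is a primitive root mod 193 iff h^(192/q) ≢ 1 (mod 193) for each such q.
h = 2: 2^96 ≡ 1, 2^64 ≡ 84 (mod 193); 2^96 ≡ 1, so not a primitive root.
h = 3: 3^96 ≡ 1, 3^64 ≡ 1 (mod 193); 3^96 ≡ 1, so not a primitive root.
h = 4: 4^96 ≡ 1, 4^64 ≡ 108 (mod 193); 4^96 ≡ 1, so not a primitive root.
h = 5: 5^96 ≡ 192, 5^64 ≡ 84 (mod 193); none is 1, so 5 has order 192 and is a primitive root.
The smallest primitive root mod 193 is g = 5.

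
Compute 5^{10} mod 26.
25

Using successive squaring:
Binary expansion of 10: 1010
Powers of 5 mod 26 (each is the square of the previous):
  5^1 ≡ 5 (mod 26)
  5^2 ≡ 5² = 25 ≡ 25 (mod 26)
  5^4 ≡ 25² = 625 ≡ 1 (mod 26)
  5^8 ≡ 1² = 1 ≡ 1 (mod 26)
10 = 8 + 2, so 5^10 = 5^8 × 5^2 ≡ 1 × 25 (mod 26)
Multiplying step by step:
  1 × 25 = 25 ≡ 25 (mod 26)
Result: 5^10 ≡ 25 (mod 26)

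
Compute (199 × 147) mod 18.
3

(199 × 147) = 29253
29253 mod 18 = 3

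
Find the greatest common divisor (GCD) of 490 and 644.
14

Using the Euclidean algorithm:
490 = 0 × 644 + 490
644 = 1 × 490 + 154
490 = 3 × 154 + 28
154 = 5 × 28 + 14
28 = 2 × 14 + 0

GCD(490, 644) = 14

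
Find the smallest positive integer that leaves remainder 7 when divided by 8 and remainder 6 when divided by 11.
M = 8 × 11 = 88. M₁ = 11, y₁ ≡ 3 (mod 8). M₂ = 8, y₂ ≡ 7 (mod 11). t = 7×11×3 + 6×8×7 ≡ 39 (mod 88). The smallest positive such number is 39.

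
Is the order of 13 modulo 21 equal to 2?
Yes, ord_21(13) = 2.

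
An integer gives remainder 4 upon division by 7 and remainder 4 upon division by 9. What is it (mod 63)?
M = 7 × 9 = 63. M₁ = 9, y₁ ≡ 4 (mod 7). M₂ = 7, y₂ ≡ 4 (mod 9). n = 4×9×4 + 4×7×4 ≡ 4 (mod 63). The smallest positive such number is 4.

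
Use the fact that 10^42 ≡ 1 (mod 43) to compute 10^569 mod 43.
By Fermat: 10^{42} ≡ 1 (mod 43). 569 ≡ 23 (mod 42). So 10^{569} ≡ 10^{23} ≡ 14 (mod 43)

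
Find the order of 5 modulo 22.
Powers of 5 mod 22: 5^1≡5, 5^2≡3, 5^3≡15, 5^4≡9, 5^5≡1. Order = 5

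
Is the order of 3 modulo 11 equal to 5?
Yes, ord_11(3) = 5.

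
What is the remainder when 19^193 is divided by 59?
Using Fermat: 19^{58} ≡ 1 (mod 59). 193 ≡ 19 (mod 58). So 19^{193} ≡ 19^{19} ≡ 22 (mod 59)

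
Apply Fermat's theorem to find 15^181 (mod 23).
By Fermat: 15^{22} ≡ 1 (mod 23). 181 = 8×22 + 5. So 15^{181} ≡ 15^{5} ≡ 7 (mod 23)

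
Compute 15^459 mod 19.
Using Fermat: 15^{18} ≡ 1 (mod 19). 459 ≡ 9 (mod 18). So 15^{459} ≡ 15^{9} ≡ 18 (mod 19)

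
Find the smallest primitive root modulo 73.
p - 1 = 72 has prime divisors 2, 3. h is a primitive root mod 73 iff h^(72/q) ≢ 1 (mod 73) for each such q.
h = 2: 2^36 ≡ 1, 2^24 ≡ 64 (mod 73); 2^36 ≡ 1, so not a primitive root.
h = 3: 3^36 ≡ 1, 3^24 ≡ 1 (mod 73); 3^36 ≡ 1, so not a primitive root.
h = 4: 4^36 ≡ 1, 4^24 ≡ 8 (mod 73); 4^36 ≡ 1, so not a primitive root.
h = 5: 5^36 ≡ 72, 5^24 ≡ 8 (mod 73); none is 1, so 5 has order 72 and is a primitive root.
The smallest primitive root mod 73 is g = 5.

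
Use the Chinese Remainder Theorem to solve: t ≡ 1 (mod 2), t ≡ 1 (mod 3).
M = 2 × 3 = 6. M₁ = 3, y₁ ≡ 1 (mod 2). M₂ = 2, y₂ ≡ 2 (mod 3). t = 1×3×1 + 1×2×2 ≡ 1 (mod 6)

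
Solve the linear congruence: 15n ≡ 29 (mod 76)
7

Since gcd(15, 76) = 1 divides 29, a solution exists.
Multiply both sides by the inverse of 15 mod 76:
  15^(-1) mod 76 = 71
  x ≡ 71 × 29 ≡ 2059 ≡ 7 (mod 76)
Verification: 15 × 7 = 105 = 1 × 76 + 29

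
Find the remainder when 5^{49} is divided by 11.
By Fermat: 5^{10} ≡ 1 (mod 11). 49 = 4×10 + 9. So 5^{49} ≡ 5^{9} ≡ 9 (mod 11)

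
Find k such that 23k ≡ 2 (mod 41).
9

Since gcd(23, 41) = 1 divides 2, a solution exists.
Multiply both sides by the inverse of 23 mod 41:
  23^(-1) mod 41 = 25
  x ≡ 25 × 2 ≡ 50 ≡ 9 (mod 41)
Verification: 23 × 9 = 207 = 5 × 41 + 2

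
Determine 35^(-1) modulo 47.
35^(-1) ≡ 43 (mod 47). Verification: 35 × 43 = 1505 ≡ 1 (mod 47)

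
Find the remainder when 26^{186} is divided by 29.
By Fermat: 26^{28} ≡ 1 (mod 29). 186 = 6×28 + 18. So 26^{186} ≡ 26^{18} ≡ 6 (mod 29)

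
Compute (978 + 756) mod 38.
24

(978 + 756) = 1734
1734 mod 38 = 24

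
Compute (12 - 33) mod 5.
4

(12 - 33) = -21
-21 mod 5 = 4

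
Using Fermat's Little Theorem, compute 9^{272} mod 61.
20

By Fermat's Little Theorem, a^(p-1) ≡ 1 (mod p) for prime p and gcd(a, p) = 1
Here p = 61, so 9^60 ≡ 1 (mod 61)
We can reduce the exponent: 272 mod 60 = 32
So 9^272 ≡ 9^32 (mod 61)
Computing: 9^32 mod 61 = 20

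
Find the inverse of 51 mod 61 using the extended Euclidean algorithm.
Extended GCD: 51(6) + 61(-5) = 1. So 51^(-1) ≡ 6 ≡ 6 (mod 61). Verify: 51 × 6 = 306 ≡ 1 (mod 61)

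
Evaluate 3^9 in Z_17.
9 = 8 + 1 (binary 1001). Repeated squaring mod 17: 3^1 ≡ 3; 3^2 ≡ 3² = 9 ≡ 9; 3^4 ≡ 9² = 81 ≡ 13; 3^8 ≡ 13² = 169 ≡ 16. Multiply: 3^9 = 3^8 × 3^1 ≡ 16 × 3 (mod 17): 16 × 3 = 48 ≡ 14. So 3^9 ≡ 14 (mod 17).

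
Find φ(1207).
1120

Prime factorization: 1207 = 17 × 71
Using the formula φ(n) = n × Π(1 - 1/p) for each prime factor p:
φ(1207) = 1207 × (1 - 1/17) × (1 - 1/71)
φ(1207) = 1120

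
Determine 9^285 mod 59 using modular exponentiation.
Using Fermat: 9^{58} ≡ 1 (mod 59). 285 ≡ 53 (mod 58). So 9^{285} ≡ 9^{53} ≡ 53 (mod 59)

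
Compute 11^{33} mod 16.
11

Using successive squaring:
Binary expansion of 33: 100001
Powers of 11 mod 16 (each is the square of the previous):
  11^1 ≡ 11 (mod 16)
  11^2 ≡ 11² = 121 ≡ 9 (mod 16)
  11^4 ≡ 9² = 81 ≡ 1 (mod 16)
  11^8 ≡ 1² = 1 ≡ 1 (mod 16)
  11^16 ≡ 1² = 1 ≡ 1 (mod 16)
  11^32 ≡ 1² = 1 ≡ 1 (mod 16)
33 = 32 + 1, so 11^33 = 11^32 × 11^1 ≡ 1 × 11 (mod 16)
Multiplying step by step:
  1 × 11 = 11 ≡ 11 (mod 16)
Result: 11^33 ≡ 11 (mod 16)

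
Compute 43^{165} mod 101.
17

Using successive squaring:
Binary expansion of 165: 10100101
Powers of 43 mod 101 (each is the square of the previous):
  43^1 ≡ 43 (mod 101)
  43^2 ≡ 43² = 1849 ≡ 31 (mod 101)
  43^4 ≡ 31² = 961 ≡ 52 (mod 101)
  43^8 ≡ 52² = 2704 ≡ 78 (mod 101)
  43^16 ≡ 78² = 6084 ≡ 24 (mod 101)
  43^32 ≡ 24² = 576 ≡ 71 (mod 101)
  43^64 ≡ 71² = 5041 ≡ 92 (mod 101)
  43^128 ≡ 92² = 8464 ≡ 81 (mod 101)
165 = 128 + 32 + 4 + 1, so 43^165 = 43^128 × 43^32 × 43^4 × 43^1 ≡ 81 × 71 × 52 × 43 (mod 101)
Multiplying step by step:
  81 × 71 = 5751 ≡ 95 (mod 101)
  95 × 52 = 4940 ≡ 92 (mod 101)
  92 × 43 = 3956 ≡ 17 (mod 101)
Result: 43^165 ≡ 17 (mod 101)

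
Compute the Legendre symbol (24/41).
(24/41) = 24^{20} mod 41 = -1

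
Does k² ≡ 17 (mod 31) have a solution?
By Euler's criterion: 17^{15} ≡ 30 (mod 31). Since this equals -1 (≡ 30), 17 is not a QR.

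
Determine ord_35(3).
Powers of 3 mod 35: 3^1≡3, 3^2≡9, 3^3≡27, 3^4≡11, 3^5≡33, 3^6≡29, 3^7≡17, 3^8≡16, 3^9≡13, 3^10≡4, 3^11≡12, 3^12≡1. Order = 12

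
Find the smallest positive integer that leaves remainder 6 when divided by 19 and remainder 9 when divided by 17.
M = 19 × 17 = 323. M₁ = 17, y₁ ≡ 9 (mod 19). M₂ = 19, y₂ ≡ 9 (mod 17). k = 6×17×9 + 9×19×9 ≡ 196 (mod 323). The smallest positive such number is 196.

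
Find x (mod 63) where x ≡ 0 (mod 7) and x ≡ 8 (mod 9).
M = 7 × 9 = 63. M₁ = 9, y₁ ≡ 4 (mod 7). M₂ = 7, y₂ ≡ 4 (mod 9). x = 0×9×4 + 8×7×4 ≡ 35 (mod 63)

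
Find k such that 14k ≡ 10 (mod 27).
20

Since gcd(14, 27) = 1 divides 10, a solution exists.
Multiply both sides by the inverse of 14 mod 27:
  14^(-1) mod 27 = 2
  x ≡ 2 × 10 ≡ 20 ≡ 20 (mod 27)
Verification: 14 × 20 = 280 = 10 × 27 + 10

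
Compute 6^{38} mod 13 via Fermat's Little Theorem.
10

By Fermat's Little Theorem, a^(p-1) ≡ 1 (mod p) for prime p and gcd(a, p) = 1
Here p = 13, so 6^12 ≡ 1 (mod 13)
We can reduce the exponent: 38 mod 12 = 2
So 6^38 ≡ 6^2 (mod 13)
Computing: 6^2 mod 13 = 10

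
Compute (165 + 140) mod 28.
25

(165 + 140) = 305
305 mod 28 = 25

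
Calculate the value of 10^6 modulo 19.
6 = 4 + 2 (binary 110). Repeated squaring mod 19: 10^1 ≡ 10; 10^2 ≡ 10² = 100 ≡ 5; 10^4 ≡ 5² = 25 ≡ 6. Multiply: 10^6 = 10^4 × 10^2 ≡ 6 × 5 (mod 19): 6 × 5 = 30 ≡ 11. So 10^6 ≡ 11 (mod 19).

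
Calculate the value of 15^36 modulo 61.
Using repeated squaring. 36 = 32 + 4 (binary 100100). Repeated squaring mod 61: 15^1 ≡ 15; 15^2 ≡ 15² = 225 ≡ 42; 15^4 ≡ 42² = 1764 ≡ 56; 15^8 ≡ 56² = 3136 ≡ 25; 15^16 ≡ 25² = 625 ≡ 15; 15^32 ≡ 15² = 225 ≡ 42. Multiply: 15^36 = 15^32 × 15^4 ≡ 42 × 56 (mod 61): 42 × 56 = 2352 ≡ 34. So 15^36 ≡ 34 (mod 61).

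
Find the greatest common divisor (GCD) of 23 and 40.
1

Using the Euclidean algorithm:
23 = 0 × 40 + 23
40 = 1 × 23 + 17
23 = 1 × 17 + 6
17 = 2 × 6 + 5
6 = 1 × 5 + 1
5 = 5 × 1 + 0

GCD(23, 40) = 1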